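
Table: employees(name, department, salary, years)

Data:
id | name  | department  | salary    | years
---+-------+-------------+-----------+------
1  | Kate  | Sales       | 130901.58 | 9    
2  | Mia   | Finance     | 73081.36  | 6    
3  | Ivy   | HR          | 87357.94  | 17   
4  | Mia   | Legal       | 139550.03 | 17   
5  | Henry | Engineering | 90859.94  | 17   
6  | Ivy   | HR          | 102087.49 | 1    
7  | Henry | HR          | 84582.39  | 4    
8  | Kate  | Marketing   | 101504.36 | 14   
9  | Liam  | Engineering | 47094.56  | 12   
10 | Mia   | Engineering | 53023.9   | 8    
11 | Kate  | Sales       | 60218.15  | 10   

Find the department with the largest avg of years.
SELECT department, AVG(years) as val
FROM employees
GROUP BY department
ORDER BY val DESC
LIMIT 1

Result: Legal with avg(years) = 17.00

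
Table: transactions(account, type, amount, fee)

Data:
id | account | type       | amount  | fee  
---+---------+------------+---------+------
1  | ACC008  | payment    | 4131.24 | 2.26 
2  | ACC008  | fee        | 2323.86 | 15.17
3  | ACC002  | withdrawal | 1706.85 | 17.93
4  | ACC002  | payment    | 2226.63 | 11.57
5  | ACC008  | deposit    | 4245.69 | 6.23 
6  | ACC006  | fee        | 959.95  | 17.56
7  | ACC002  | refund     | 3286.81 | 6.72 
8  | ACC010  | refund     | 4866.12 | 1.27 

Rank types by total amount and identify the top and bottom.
SELECT type, SUM(amount)
FROM transactions
GROUP BY type
ORDER BY SUM(amount)

All groups:
  withdrawal: 1706.85
  fee: 3283.81
  deposit: 4245.69
  payment: 6357.87
  refund: 8152.93

Highest: refund (8152.93)
Lowest: withdrawal (1706.85)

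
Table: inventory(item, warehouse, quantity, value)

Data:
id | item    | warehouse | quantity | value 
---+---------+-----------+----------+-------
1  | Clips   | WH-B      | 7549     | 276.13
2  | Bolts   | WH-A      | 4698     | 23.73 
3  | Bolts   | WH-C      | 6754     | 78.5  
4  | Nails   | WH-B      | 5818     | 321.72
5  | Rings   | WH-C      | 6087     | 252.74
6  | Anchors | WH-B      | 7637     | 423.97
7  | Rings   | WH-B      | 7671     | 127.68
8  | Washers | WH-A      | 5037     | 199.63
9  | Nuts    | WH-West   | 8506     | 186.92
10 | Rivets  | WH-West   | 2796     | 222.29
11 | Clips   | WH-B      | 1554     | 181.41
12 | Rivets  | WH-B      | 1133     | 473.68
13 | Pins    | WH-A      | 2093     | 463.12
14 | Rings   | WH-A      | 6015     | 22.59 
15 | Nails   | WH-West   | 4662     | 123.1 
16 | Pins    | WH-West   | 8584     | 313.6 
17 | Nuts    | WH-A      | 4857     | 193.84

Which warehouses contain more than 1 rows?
SELECT warehouse, COUNT(*) as cnt
FROM inventory
GROUP BY warehouse
HAVING COUNT(*) > 1

Result:
  WH-A: 5
  WH-B: 6
  WH-C: 2
  WH-West: 4

Note: HAVING filters groups after aggregation, WHERE filters rows before.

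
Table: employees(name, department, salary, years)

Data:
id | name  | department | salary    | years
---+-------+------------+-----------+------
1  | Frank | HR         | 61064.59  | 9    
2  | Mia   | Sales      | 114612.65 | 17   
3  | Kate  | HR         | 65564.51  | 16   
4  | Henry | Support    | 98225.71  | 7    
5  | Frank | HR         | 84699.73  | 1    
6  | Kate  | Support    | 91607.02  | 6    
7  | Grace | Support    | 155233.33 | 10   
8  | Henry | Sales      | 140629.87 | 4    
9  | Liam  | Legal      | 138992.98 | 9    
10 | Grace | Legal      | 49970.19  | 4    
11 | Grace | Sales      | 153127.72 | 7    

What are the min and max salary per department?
SELECT department, MIN(salary), MAX(salary)
FROM employees
GROUP BY department

Result:
  HR: min=61064.59, max=84699.73
  Legal: min=49970.19, max=138992.98
  Sales: min=114612.65, max=153127.72
  Support: min=91607.02, max=155233.33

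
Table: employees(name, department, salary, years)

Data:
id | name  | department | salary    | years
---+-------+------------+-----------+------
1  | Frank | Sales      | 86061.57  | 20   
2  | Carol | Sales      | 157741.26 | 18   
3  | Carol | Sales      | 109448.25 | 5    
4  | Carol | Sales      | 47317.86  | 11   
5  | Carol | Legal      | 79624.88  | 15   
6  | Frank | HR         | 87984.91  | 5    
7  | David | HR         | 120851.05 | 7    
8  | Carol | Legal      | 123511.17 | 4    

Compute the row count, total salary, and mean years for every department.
SELECT department,
       COUNT(*) as cnt,
       SUM(salary) as total_salary,
       AVG(years) as avg_years
FROM employees
GROUP BY department

Result:
  HR: 2 records, 208835.96 total salary, 6.00 avg years
  Legal: 2 records, 203136.05 total salary, 9.50 avg years
  Sales: 4 records, 400568.94 total salary, 13.50 avg years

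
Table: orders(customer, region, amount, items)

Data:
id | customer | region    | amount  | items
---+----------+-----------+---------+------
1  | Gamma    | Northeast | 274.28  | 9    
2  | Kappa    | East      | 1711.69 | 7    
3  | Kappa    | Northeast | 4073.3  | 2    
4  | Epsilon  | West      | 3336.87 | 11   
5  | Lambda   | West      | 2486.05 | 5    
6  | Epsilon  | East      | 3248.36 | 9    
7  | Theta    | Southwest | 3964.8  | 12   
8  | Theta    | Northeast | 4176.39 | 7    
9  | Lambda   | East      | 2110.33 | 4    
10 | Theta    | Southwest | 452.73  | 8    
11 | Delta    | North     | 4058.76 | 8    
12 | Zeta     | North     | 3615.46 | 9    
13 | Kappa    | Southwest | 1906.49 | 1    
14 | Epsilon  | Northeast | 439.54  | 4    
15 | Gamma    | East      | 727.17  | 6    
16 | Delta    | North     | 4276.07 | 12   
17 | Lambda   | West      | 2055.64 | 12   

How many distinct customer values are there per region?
SELECT region, COUNT(DISTINCT customer)
FROM orders
GROUP BY region

Result:
  East: 4 distinct
  North: 2 distinct
  Northeast: 4 distinct
  Southwest: 2 distinct
  West: 2 distinct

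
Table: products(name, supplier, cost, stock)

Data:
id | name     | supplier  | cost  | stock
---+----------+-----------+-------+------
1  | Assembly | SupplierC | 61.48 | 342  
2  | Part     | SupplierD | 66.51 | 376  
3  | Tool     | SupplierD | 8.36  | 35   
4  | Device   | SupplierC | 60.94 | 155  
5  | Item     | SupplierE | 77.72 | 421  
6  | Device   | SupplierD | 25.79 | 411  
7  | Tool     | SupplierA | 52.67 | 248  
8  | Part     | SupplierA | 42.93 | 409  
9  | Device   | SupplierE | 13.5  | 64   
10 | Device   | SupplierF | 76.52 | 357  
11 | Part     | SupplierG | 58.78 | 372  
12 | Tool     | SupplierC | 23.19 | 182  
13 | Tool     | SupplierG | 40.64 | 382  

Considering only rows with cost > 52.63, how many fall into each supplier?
SELECT supplier, COUNT(*)
FROM products
WHERE cost > 52.63
GROUP BY supplier

Note: WHERE filters rows before grouping.

Result:
  SupplierA: 1
  SupplierC: 2
  SupplierD: 1
  SupplierE: 1
  SupplierF: 1
  SupplierG: 1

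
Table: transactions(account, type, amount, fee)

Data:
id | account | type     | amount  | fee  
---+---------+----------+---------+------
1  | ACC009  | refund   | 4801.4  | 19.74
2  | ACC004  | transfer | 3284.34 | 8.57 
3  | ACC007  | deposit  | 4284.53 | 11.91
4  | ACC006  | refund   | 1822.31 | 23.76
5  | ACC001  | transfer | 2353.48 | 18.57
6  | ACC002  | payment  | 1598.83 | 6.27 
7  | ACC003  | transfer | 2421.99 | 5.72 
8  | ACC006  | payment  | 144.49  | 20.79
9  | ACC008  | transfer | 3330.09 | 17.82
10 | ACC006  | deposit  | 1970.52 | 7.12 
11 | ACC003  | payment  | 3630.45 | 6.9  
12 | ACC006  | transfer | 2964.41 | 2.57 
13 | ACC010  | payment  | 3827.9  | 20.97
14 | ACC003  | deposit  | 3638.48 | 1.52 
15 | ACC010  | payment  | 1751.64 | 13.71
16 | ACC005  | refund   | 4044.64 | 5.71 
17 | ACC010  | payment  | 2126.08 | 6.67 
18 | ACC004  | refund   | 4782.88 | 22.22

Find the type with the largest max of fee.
SELECT type, MAX(fee) as val
FROM transactions
GROUP BY type
ORDER BY val DESC
LIMIT 1

Result: refund with max(fee) = 23.76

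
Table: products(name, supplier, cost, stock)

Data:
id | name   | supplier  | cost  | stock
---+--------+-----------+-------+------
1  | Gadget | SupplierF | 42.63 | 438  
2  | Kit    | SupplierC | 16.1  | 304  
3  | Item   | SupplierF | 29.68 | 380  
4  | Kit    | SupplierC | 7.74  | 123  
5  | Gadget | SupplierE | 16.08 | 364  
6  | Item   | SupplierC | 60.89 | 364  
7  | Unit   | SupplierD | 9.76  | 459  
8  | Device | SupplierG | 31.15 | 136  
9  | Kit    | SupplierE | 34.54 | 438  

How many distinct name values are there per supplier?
SELECT supplier, COUNT(DISTINCT name)
FROM products
GROUP BY supplier

Result:
  SupplierC: 2 distinct
  SupplierD: 1 distinct
  SupplierE: 2 distinct
  SupplierF: 2 distinct
  SupplierG: 1 distinct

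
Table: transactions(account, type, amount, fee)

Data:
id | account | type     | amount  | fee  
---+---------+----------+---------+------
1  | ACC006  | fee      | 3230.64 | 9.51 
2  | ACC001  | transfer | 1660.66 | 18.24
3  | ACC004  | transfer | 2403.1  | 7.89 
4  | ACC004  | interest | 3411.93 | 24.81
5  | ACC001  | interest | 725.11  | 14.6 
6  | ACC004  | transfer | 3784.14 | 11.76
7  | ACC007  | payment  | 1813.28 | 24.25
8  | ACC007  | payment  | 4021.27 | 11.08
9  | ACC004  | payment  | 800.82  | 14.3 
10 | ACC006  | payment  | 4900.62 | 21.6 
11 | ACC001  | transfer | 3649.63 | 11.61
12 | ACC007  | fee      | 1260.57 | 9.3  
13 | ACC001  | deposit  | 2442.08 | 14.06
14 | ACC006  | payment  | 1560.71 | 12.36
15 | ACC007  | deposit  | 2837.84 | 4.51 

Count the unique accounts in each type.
SELECT type, COUNT(DISTINCT account)
FROM transactions
GROUP BY type

Result:
  deposit: 2 distinct
  fee: 2 distinct
  interest: 2 distinct
  payment: 3 distinct
  transfer: 2 distinct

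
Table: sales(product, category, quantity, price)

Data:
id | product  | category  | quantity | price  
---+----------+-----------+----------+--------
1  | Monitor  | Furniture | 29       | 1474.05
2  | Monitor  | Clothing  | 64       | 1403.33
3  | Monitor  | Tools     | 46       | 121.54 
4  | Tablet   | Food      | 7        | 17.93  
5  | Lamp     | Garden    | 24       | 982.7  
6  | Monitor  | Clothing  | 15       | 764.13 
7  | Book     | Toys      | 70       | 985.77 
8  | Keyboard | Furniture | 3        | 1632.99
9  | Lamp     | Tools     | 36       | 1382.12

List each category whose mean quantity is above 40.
SELECT category, AVG(quantity)
FROM sales
GROUP BY category
HAVING AVG(quantity) > 40

Result:
  Tools: avg=41.00
  Toys: avg=70.00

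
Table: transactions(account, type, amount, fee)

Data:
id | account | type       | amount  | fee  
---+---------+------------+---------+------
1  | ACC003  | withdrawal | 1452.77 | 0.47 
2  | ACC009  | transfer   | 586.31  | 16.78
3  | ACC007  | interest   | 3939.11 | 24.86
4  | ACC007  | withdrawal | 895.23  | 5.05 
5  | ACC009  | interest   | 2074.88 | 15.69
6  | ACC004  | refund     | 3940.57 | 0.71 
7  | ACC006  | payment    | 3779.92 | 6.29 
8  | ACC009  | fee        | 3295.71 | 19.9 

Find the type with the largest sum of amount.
SELECT type, SUM(amount) as val
FROM transactions
GROUP BY type
ORDER BY val DESC
LIMIT 1

Result: interest with sum(amount) = 6013.99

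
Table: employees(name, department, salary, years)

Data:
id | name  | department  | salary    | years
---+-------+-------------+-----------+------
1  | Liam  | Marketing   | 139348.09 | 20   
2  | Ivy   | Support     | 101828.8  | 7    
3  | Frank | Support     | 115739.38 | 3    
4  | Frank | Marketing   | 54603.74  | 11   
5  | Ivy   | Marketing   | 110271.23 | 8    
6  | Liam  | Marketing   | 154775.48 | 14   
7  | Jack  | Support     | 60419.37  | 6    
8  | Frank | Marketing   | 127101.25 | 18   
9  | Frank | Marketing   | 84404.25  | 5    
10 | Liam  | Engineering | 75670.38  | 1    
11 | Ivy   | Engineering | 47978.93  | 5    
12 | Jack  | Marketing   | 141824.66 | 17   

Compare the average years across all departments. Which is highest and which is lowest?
SELECT department, AVG(years)
FROM employees
GROUP BY department
ORDER BY AVG(years)

All groups:
  Engineering: 3.00
  Support: 5.33
  Marketing: 13.29

Highest: Marketing (13.29)
Lowest: Engineering (3.00)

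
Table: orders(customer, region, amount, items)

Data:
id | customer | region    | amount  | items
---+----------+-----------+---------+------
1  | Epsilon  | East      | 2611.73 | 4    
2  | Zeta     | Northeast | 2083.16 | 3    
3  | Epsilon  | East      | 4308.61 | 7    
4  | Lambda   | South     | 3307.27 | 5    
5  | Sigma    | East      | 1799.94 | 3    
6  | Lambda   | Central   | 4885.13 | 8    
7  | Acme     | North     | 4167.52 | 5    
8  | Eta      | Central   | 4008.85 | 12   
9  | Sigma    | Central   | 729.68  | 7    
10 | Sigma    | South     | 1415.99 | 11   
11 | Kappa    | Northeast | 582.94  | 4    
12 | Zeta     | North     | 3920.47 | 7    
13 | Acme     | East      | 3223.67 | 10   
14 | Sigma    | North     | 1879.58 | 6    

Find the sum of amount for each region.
SELECT region, SUM(amount) as result
FROM orders
GROUP BY region

Result:
  Central: 9623.66
  East: 11943.95
  North: 9967.57
  Northeast: 2666.10
  South: 4723.26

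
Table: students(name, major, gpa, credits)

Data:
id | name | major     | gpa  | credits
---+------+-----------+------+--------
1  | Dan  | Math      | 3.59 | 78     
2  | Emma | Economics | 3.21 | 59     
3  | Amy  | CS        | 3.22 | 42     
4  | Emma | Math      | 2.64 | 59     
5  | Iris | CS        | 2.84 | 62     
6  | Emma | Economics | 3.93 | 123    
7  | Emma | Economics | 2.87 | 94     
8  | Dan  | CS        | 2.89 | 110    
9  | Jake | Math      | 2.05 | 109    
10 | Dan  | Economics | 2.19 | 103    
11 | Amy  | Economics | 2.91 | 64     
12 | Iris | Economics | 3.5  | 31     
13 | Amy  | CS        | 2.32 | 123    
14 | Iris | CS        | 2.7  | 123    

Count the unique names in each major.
SELECT major, COUNT(DISTINCT name)
FROM students
GROUP BY major

Result:
  CS: 3 distinct
  Economics: 4 distinct
  Math: 3 distinct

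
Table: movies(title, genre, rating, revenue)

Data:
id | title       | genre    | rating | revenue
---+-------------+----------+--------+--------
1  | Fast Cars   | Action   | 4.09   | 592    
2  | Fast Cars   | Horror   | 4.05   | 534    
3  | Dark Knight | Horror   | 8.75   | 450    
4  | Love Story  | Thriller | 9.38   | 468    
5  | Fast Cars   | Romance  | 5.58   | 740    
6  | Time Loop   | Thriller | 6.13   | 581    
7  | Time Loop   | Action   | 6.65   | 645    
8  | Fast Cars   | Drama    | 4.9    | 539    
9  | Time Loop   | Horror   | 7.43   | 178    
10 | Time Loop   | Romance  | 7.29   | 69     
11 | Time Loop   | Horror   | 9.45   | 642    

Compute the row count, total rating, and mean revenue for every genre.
SELECT genre,
       COUNT(*) as cnt,
       SUM(rating) as total_rating,
       AVG(revenue) as avg_revenue
FROM movies
GROUP BY genre

Result:
  Action: 2 records, 10.74 total rating, 618.50 avg revenue
  Drama: 1 records, 4.90 total rating, 539.00 avg revenue
  Horror: 4 records, 29.68 total rating, 451.00 avg revenue
  Romance: 2 records, 12.87 total rating, 404.50 avg revenue
  Thriller: 2 records, 15.51 total rating, 524.50 avg revenue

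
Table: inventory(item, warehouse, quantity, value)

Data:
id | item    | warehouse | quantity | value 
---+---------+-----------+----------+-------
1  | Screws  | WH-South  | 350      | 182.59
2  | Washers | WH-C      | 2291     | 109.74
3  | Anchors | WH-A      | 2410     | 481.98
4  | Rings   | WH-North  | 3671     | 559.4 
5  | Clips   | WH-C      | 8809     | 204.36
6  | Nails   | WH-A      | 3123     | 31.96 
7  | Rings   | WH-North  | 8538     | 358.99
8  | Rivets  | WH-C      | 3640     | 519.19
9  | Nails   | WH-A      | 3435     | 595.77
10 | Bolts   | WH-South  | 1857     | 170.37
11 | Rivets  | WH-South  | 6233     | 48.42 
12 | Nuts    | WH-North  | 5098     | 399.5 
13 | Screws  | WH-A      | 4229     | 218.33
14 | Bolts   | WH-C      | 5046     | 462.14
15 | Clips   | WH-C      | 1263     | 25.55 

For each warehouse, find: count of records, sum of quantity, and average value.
SELECT warehouse,
       COUNT(*) as cnt,
       SUM(quantity) as total_quantity,
       AVG(value) as avg_value
FROM inventory
GROUP BY warehouse

Result:
  WH-A: 4 records, 13197 total quantity, 332.01 avg value
  WH-C: 5 records, 21049 total quantity, 264.20 avg value
  WH-North: 3 records, 17307 total quantity, 439.30 avg value
  WH-South: 3 records, 8440 total quantity, 133.79 avg value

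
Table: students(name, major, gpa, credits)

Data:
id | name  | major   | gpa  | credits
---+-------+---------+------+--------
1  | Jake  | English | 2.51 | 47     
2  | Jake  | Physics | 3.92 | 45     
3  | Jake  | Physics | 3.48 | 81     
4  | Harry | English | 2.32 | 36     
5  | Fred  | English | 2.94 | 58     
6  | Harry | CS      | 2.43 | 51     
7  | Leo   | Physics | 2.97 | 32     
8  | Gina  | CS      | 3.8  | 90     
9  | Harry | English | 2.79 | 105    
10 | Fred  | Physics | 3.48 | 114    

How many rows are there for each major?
SELECT major, COUNT(*) as count
FROM students
GROUP BY major

Result:
  CS: 2
  English: 4
  Physics: 4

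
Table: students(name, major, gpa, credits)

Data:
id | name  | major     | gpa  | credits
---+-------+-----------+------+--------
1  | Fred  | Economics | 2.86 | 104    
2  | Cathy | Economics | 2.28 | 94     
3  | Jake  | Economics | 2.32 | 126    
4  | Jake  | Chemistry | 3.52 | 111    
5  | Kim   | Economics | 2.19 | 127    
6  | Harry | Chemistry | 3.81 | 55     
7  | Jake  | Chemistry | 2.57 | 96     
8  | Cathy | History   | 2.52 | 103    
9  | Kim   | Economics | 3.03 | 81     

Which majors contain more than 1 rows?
SELECT major, COUNT(*) as cnt
FROM students
GROUP BY major
HAVING COUNT(*) > 1

Result:
  Chemistry: 3
  Economics: 5

Note: HAVING filters groups after aggregation, WHERE filters rows before.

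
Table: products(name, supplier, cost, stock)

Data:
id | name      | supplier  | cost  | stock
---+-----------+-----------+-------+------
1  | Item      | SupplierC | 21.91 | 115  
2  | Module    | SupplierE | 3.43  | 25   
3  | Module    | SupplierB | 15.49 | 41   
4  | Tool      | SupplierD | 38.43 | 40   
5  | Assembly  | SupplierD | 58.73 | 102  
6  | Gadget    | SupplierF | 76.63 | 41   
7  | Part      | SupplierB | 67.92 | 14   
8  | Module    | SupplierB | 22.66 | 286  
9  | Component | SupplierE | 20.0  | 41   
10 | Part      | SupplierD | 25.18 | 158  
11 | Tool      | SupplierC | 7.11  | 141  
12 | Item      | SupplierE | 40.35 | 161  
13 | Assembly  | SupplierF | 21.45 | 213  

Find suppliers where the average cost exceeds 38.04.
SELECT supplier, AVG(cost)
FROM products
GROUP BY supplier
HAVING AVG(cost) > 38.04

Result:
  SupplierD: avg=40.78
  SupplierF: avg=49.04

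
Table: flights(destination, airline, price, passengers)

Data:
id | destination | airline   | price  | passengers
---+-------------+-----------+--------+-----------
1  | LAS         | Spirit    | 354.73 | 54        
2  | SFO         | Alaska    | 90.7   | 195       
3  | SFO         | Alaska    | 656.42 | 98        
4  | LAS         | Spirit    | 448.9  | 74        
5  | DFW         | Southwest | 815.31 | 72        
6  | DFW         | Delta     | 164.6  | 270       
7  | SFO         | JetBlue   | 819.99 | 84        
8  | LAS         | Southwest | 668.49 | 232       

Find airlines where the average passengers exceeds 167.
SELECT airline, AVG(passengers)
FROM flights
GROUP BY airline
HAVING AVG(passengers) > 167

Result:
  Delta: avg=270.00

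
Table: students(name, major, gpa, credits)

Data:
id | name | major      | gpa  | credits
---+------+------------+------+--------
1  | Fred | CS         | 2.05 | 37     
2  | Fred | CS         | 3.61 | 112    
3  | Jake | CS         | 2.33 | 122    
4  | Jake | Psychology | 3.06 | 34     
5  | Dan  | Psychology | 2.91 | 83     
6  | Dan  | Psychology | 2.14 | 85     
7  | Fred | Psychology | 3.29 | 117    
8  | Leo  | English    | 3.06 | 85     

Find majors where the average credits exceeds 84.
SELECT major, AVG(credits)
FROM students
GROUP BY major
HAVING AVG(credits) > 84

Result:
  CS: avg=90.33
  English: avg=85.00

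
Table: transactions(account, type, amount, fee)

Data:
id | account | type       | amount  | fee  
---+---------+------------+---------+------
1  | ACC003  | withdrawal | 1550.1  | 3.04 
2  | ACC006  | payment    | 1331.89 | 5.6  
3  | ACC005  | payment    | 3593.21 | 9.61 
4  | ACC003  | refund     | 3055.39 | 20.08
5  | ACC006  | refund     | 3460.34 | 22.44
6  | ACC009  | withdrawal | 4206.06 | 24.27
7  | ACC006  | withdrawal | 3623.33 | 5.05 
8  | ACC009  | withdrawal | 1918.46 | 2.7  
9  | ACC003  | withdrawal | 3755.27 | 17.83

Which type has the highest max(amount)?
SELECT type, MAX(amount) as val
FROM transactions
GROUP BY type
ORDER BY val DESC
LIMIT 1

Result: withdrawal with max(amount) = 4206.06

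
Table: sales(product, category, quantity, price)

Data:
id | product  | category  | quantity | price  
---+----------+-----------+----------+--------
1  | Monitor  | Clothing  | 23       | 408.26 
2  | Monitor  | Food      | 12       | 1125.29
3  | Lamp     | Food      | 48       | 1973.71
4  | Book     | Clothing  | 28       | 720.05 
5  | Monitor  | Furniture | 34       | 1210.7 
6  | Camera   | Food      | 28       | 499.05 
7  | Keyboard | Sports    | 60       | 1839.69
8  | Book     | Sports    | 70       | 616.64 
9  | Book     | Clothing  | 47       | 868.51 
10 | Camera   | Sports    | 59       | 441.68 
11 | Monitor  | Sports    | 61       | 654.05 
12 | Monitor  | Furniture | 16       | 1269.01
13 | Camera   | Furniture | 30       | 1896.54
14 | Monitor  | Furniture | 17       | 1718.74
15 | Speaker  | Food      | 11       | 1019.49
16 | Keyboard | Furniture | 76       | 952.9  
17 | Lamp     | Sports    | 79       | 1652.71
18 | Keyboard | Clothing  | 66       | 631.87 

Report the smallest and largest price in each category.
SELECT category, MIN(price), MAX(price)
FROM sales
GROUP BY category

Result:
  Clothing: min=408.26, max=868.51
  Food: min=499.05, max=1973.71
  Furniture: min=952.90, max=1896.54
  Sports: min=441.68, max=1839.69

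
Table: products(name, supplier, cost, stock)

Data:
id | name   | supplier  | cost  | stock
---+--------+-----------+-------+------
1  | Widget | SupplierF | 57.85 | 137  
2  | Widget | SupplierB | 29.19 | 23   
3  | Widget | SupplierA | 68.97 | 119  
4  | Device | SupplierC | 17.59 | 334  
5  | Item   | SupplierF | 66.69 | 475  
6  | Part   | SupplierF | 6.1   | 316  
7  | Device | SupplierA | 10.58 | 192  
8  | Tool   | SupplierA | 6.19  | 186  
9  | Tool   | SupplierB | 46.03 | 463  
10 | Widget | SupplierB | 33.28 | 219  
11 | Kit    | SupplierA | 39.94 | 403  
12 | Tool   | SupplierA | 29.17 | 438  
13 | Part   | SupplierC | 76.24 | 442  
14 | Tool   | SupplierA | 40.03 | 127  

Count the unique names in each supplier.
SELECT supplier, COUNT(DISTINCT name)
FROM products
GROUP BY supplier

Result:
  SupplierA: 4 distinct
  SupplierB: 2 distinct
  SupplierC: 2 distinct
  SupplierF: 3 distinct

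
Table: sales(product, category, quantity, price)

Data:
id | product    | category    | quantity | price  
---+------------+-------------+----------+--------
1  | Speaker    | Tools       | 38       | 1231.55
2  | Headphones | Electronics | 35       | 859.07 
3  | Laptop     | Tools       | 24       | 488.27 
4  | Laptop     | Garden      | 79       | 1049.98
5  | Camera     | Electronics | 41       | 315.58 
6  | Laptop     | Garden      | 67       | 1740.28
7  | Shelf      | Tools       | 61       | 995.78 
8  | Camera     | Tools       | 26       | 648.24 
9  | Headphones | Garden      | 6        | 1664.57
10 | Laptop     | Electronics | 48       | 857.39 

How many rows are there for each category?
SELECT category, COUNT(*) as count
FROM sales
GROUP BY category

Result:
  Electronics: 3
  Garden: 3
  Tools: 4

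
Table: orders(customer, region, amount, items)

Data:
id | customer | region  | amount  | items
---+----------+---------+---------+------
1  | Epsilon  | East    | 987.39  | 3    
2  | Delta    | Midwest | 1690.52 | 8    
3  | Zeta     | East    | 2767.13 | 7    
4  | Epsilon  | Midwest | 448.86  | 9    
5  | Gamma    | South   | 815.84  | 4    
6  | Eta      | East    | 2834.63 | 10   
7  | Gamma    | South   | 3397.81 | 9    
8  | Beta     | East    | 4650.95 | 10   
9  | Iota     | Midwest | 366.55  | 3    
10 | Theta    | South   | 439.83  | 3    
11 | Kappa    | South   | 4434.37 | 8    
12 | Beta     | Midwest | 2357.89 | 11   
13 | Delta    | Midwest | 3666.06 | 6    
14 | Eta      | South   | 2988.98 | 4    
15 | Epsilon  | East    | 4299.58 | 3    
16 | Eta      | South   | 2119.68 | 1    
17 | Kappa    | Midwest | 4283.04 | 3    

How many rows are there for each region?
SELECT region, COUNT(*) as count
FROM orders
GROUP BY region

Result:
  East: 5
  Midwest: 6
  South: 6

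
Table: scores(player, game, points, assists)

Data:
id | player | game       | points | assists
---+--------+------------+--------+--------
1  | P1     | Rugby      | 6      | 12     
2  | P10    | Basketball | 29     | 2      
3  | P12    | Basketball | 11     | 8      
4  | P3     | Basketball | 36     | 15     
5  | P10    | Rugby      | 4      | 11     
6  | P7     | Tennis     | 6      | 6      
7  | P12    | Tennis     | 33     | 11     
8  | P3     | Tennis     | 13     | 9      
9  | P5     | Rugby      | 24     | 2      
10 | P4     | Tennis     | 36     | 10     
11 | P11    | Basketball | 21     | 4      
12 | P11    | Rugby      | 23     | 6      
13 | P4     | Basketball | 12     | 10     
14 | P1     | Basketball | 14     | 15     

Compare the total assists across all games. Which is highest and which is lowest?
SELECT game, SUM(assists)
FROM scores
GROUP BY game
ORDER BY SUM(assists)

All groups:
  Rugby: 31
  Tennis: 36
  Basketball: 54

Highest: Basketball (54)
Lowest: Rugby (31)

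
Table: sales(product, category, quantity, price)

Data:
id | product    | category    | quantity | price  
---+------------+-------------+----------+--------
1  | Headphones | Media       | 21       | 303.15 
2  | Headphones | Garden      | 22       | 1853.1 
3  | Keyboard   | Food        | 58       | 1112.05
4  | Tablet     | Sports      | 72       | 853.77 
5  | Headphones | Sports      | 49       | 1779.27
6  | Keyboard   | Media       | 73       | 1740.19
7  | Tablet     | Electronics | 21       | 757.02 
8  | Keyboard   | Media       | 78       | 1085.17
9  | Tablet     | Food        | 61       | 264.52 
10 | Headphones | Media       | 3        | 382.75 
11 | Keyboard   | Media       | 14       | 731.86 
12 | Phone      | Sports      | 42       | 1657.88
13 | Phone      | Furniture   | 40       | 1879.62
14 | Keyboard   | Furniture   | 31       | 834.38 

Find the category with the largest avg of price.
SELECT category, AVG(price) as val
FROM sales
GROUP BY category
ORDER BY val DESC
LIMIT 1

Result: Garden with avg(price) = 1853.10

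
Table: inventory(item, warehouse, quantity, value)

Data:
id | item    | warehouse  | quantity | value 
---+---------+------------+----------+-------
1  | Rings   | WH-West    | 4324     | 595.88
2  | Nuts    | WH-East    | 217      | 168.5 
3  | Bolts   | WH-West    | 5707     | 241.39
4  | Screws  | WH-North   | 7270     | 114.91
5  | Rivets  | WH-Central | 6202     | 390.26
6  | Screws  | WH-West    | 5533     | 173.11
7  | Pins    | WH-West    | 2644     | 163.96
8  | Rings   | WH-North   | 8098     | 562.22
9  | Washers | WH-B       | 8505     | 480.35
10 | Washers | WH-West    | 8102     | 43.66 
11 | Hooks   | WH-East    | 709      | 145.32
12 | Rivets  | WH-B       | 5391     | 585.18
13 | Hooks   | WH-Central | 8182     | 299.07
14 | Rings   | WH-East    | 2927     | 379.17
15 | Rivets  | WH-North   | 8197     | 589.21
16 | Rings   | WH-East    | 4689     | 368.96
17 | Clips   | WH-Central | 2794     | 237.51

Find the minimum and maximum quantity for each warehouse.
SELECT warehouse, MIN(quantity), MAX(quantity)
FROM inventory
GROUP BY warehouse

Result:
  WH-B: min=5391, max=8505
  WH-Central: min=2794, max=8182
  WH-East: min=217, max=4689
  WH-North: min=7270, max=8197
  WH-West: min=2644, max=8102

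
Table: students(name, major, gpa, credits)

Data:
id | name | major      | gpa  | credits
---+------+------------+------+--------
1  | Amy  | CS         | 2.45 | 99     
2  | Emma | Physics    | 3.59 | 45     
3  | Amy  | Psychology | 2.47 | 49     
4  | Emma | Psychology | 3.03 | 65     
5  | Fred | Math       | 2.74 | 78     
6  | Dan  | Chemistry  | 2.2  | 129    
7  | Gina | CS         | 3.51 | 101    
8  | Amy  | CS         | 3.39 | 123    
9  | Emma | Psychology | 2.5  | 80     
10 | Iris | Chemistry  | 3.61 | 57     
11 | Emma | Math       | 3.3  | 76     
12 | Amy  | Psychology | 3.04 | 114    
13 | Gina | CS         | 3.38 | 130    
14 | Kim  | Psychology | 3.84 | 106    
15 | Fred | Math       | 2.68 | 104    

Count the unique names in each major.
SELECT major, COUNT(DISTINCT name)
FROM students
GROUP BY major

Result:
  CS: 2 distinct
  Chemistry: 2 distinct
  Math: 2 distinct
  Physics: 1 distinct
  Psychology: 3 distinct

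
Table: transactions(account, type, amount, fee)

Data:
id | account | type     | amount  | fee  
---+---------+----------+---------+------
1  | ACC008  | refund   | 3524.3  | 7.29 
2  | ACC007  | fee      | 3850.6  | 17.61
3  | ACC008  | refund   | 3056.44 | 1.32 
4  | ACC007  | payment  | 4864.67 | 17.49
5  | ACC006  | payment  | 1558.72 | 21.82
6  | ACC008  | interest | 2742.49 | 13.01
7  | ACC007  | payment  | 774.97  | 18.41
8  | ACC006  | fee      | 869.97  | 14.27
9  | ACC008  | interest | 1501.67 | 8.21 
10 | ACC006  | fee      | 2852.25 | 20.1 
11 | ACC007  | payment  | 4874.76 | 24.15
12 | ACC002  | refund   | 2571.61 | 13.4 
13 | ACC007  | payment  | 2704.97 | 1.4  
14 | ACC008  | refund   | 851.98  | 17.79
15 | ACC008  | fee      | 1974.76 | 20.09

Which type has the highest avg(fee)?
SELECT type, AVG(fee) as val
FROM transactions
GROUP BY type
ORDER BY val DESC
LIMIT 1

Result: fee with avg(fee) = 18.02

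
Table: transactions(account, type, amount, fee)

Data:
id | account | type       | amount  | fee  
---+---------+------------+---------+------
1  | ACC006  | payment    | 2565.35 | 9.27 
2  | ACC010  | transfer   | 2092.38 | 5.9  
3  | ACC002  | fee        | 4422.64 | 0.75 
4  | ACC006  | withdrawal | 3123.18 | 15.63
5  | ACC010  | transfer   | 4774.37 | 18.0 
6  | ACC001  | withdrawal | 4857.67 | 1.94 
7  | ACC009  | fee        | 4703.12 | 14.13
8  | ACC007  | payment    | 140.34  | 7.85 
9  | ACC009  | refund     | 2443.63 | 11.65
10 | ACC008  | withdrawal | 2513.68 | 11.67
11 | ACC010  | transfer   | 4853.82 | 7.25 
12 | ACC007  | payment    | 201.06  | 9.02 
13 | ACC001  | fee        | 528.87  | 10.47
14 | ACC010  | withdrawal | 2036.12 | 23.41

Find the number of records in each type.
SELECT type, COUNT(*) as count
FROM transactions
GROUP BY type

Result:
  fee: 3
  payment: 3
  refund: 1
  transfer: 3
  withdrawal: 4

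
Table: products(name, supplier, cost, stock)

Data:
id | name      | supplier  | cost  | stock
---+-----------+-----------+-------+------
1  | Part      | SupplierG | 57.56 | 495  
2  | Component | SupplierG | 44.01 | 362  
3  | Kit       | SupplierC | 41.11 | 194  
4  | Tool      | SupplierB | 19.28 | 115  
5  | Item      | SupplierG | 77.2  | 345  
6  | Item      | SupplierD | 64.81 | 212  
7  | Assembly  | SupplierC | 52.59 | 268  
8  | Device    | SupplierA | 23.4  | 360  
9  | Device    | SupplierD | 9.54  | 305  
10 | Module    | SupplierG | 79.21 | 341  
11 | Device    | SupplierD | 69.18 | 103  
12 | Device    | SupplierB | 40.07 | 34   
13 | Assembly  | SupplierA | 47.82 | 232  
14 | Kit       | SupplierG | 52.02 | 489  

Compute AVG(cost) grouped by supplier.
SELECT supplier, AVG(cost) as result
FROM products
GROUP BY supplier

Result:
  SupplierA: 35.61
  SupplierB: 29.68
  SupplierC: 46.85
  SupplierD: 47.84
  SupplierG: 62.00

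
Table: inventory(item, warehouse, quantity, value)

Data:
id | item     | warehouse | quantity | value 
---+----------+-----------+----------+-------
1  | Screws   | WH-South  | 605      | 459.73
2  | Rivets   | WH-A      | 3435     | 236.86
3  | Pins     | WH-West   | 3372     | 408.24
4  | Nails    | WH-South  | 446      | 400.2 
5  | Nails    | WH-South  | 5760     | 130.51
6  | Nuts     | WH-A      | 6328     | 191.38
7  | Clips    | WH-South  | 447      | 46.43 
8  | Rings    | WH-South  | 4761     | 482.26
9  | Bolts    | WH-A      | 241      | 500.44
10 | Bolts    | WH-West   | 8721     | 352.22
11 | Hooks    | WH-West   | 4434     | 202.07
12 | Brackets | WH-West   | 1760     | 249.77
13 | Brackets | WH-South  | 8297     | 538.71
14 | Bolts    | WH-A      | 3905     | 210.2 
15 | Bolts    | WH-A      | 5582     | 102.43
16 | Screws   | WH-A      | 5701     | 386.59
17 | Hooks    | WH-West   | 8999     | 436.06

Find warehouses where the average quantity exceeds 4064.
SELECT warehouse, AVG(quantity)
FROM inventory
GROUP BY warehouse
HAVING AVG(quantity) > 4064

Result:
  WH-A: avg=4198.67
  WH-West: avg=5457.20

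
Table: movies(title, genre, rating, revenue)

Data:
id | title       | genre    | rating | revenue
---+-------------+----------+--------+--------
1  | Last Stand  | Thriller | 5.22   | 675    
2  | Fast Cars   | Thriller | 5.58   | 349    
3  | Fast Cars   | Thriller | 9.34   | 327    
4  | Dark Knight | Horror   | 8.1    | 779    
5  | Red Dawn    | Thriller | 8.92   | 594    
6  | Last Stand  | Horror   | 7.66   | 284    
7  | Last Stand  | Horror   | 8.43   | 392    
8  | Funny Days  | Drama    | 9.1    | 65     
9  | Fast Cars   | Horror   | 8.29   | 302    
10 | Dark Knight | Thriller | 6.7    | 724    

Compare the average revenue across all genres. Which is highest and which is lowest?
SELECT genre, AVG(revenue)
FROM movies
GROUP BY genre
ORDER BY AVG(revenue)

All groups:
  Drama: 65.00
  Horror: 439.25
  Thriller: 533.80

Highest: Thriller (533.80)
Lowest: Drama (65.00)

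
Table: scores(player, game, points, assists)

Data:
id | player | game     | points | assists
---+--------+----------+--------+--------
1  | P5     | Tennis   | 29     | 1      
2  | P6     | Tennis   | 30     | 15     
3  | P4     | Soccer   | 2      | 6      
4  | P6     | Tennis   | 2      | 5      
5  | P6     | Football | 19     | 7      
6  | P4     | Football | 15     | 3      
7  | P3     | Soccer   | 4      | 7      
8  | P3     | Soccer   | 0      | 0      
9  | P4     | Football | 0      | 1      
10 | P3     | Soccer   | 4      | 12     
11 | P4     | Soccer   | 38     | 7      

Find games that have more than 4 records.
SELECT game, COUNT(*) as cnt
FROM scores
GROUP BY game
HAVING COUNT(*) > 4

Result:
  Soccer: 5

Note: HAVING filters groups after aggregation, WHERE filters rows before.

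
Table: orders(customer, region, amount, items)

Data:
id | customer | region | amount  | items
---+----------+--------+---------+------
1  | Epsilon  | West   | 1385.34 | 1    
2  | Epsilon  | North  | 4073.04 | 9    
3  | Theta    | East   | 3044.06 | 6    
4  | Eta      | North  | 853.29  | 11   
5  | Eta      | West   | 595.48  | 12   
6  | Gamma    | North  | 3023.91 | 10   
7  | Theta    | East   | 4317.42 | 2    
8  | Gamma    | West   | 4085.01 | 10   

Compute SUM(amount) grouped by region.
SELECT region, SUM(amount) as result
FROM orders
GROUP BY region

Result:
  East: 7361.48
  North: 7950.24
  West: 6065.83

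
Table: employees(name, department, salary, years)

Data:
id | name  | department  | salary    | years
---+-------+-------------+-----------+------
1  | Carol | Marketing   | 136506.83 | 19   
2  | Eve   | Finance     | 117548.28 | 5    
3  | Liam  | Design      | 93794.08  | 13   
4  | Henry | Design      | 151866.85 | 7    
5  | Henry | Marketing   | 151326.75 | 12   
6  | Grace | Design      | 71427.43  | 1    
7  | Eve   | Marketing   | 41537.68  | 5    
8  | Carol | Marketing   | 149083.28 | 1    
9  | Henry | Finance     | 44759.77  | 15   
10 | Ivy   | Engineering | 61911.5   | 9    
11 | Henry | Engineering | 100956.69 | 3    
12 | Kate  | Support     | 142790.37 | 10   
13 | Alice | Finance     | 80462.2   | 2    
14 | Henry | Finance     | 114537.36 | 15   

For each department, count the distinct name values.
SELECT department, COUNT(DISTINCT name)
FROM employees
GROUP BY department

Result:
  Design: 3 distinct
  Engineering: 2 distinct
  Finance: 3 distinct
  Marketing: 3 distinct
  Support: 1 distinct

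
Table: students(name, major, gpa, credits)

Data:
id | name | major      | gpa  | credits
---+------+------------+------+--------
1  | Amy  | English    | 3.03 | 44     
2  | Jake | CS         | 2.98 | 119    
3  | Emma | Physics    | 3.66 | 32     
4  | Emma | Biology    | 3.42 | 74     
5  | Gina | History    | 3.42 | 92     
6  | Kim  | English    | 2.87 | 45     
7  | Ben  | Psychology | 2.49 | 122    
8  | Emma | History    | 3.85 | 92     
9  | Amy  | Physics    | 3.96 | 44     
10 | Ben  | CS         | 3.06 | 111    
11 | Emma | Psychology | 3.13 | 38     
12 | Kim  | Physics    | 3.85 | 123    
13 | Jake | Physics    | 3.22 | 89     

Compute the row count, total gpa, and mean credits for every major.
SELECT major,
       COUNT(*) as cnt,
       SUM(gpa) as total_gpa,
       AVG(credits) as avg_credits
FROM students
GROUP BY major

Result:
  Biology: 1 records, 3.42 total gpa, 74.00 avg credits
  CS: 2 records, 6.04 total gpa, 115.00 avg credits
  English: 2 records, 5.90 total gpa, 44.50 avg credits
  History: 2 records, 7.27 total gpa, 92.00 avg credits
  Physics: 4 records, 14.69 total gpa, 72.00 avg credits
  Psychology: 2 records, 5.62 total gpa, 80.00 avg credits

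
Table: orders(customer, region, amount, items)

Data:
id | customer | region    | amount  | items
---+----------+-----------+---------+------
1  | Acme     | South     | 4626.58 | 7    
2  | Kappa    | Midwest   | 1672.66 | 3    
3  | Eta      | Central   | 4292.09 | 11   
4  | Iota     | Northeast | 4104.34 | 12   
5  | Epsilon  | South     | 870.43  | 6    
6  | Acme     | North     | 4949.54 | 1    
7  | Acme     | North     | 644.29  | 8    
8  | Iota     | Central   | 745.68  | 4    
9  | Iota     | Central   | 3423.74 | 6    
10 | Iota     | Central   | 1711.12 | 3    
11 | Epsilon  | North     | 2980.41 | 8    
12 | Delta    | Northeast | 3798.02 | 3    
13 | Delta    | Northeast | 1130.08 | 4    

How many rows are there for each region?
SELECT region, COUNT(*) as count
FROM orders
GROUP BY region

Result:
  Central: 4
  Midwest: 1
  North: 3
  Northeast: 3
  South: 2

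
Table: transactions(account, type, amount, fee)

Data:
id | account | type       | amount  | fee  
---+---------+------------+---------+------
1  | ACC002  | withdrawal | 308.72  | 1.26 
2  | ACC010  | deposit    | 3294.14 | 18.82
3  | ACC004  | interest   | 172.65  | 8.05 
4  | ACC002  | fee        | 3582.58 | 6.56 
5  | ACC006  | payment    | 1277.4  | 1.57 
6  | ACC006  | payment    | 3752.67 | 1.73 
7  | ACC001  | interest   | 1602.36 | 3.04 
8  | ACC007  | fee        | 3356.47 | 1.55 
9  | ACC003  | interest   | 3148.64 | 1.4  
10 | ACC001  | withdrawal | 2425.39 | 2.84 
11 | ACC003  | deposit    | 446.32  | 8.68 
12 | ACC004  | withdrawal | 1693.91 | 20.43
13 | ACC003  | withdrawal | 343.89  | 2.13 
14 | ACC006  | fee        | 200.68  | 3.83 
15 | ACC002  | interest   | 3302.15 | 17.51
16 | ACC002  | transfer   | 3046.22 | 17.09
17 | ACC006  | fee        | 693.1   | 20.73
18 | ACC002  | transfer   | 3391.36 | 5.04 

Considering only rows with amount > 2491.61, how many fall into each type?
SELECT type, COUNT(*)
FROM transactions
WHERE amount > 2491.61
GROUP BY type

Note: WHERE filters rows before grouping.

Result:
  deposit: 1
  fee: 2
  interest: 2
  payment: 1
  transfer: 2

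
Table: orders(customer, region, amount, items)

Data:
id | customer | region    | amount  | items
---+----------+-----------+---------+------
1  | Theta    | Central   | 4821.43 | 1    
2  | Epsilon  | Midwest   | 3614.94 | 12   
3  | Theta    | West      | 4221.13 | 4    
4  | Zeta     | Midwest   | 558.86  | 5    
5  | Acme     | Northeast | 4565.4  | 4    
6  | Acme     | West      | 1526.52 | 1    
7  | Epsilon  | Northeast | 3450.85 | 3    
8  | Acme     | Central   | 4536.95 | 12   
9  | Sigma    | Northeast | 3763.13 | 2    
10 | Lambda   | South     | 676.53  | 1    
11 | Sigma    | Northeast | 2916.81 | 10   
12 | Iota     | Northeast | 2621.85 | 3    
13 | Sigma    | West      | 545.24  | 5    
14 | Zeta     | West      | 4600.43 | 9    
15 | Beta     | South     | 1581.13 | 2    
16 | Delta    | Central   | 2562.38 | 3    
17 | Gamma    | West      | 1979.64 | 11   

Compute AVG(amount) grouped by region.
SELECT region, AVG(amount) as result
FROM orders
GROUP BY region

Result:
  Central: 3973.59
  Midwest: 2086.90
  Northeast: 3463.61
  South: 1128.83
  West: 2574.59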